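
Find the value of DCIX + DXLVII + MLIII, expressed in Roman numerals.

DCIX = 609, DXLVII = 547, MLIII = 1053
609 + 547 = 1156
1156 + 1053 = 2209

MMCCIX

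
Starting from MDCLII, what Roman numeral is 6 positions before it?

MDCLII = 1652
1652 - 6 = 1646

MDCXLVI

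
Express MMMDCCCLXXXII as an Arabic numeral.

MMMDCCCLXXXII: M=1000, M=1000, M=1000, D=500, C=100, C=100, C=100, L=50, X=10, X=10, X=10, I=1, I=1
1000 + 1000 + 1000 + 500 + 100 + 100 + 100 + 50 + 10 + 10 + 10 + 1 + 1 = 3882

3882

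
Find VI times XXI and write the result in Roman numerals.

VI = 6
XXI = 21
6 × 21 = 126

CXXVI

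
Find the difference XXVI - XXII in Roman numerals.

XXVI = 26
XXII = 22
26 - 22 = 4

IV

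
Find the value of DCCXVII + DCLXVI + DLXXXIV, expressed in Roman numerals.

DCCXVII = 717, DCLXVI = 666, DLXXXIV = 584
717 + 666 = 1383
1383 + 584 = 1967

MCMLXVII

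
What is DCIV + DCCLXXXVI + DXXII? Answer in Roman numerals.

DCIV = 604, DCCLXXXVI = 786, DXXII = 522
604 + 786 = 1390
1390 + 522 = 1912

MCMXII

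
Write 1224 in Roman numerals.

Convert 1224 to Roman numerals:
  1224 contains 1×1000 (M)
  224 contains 2×100 (CC)
  24 contains 2×10 (XX)
  4 contains 1×4 (IV)

MCCXXIV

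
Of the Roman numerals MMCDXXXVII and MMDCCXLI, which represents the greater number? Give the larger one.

MMCDXXXVII = 2437
MMDCCXLI = 2741
2741 is larger

MMDCCXLI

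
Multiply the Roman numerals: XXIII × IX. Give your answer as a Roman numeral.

XXIII = 23
IX = 9
23 × 9 = 207

CCVII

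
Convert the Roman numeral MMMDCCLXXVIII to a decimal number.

MMMDCCLXXVIII: M=1000, M=1000, M=1000, D=500, C=100, C=100, L=50, X=10, X=10, V=5, I=1, I=1, I=1
1000 + 1000 + 1000 + 500 + 100 + 100 + 50 + 10 + 10 + 5 + 1 + 1 + 1 = 3778

3778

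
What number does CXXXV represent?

CXXXV: C=100, X=10, X=10, X=10, V=5
100 + 10 + 10 + 10 + 5 = 135

135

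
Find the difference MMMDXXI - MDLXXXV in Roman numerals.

MMMDXXI = 3521
MDLXXXV = 1585
3521 - 1585 = 1936

MCMXXXVI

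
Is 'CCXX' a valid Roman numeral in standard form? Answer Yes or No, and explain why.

'CCXX': Check the rules: uses only the symbols I, V, X, L, C, D, M; no symbol is repeated more than three times in a row; V, L and D each appear at most once; no smaller symbol precedes a larger one (values never increase from left to right). Value: C (100) + C (100) + X (10) + X (10) = 220. So it is a valid standard Roman numeral.

Yes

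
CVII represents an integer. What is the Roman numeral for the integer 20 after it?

CVII = 107
107 + 20 = 127

CXXVII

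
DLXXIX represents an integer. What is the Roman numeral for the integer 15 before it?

DLXXIX = 579
579 - 15 = 564

DLXIV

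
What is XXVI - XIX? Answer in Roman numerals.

XXVI = 26
XIX = 19
26 - 19 = 7

VII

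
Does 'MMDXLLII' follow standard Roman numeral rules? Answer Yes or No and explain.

'MMDXLLII': L should not appear more than once

No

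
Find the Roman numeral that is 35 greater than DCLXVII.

DCLXVII = 667
667 + 35 = 702

DCCII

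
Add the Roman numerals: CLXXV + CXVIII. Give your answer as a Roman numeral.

CLXXV = 175
CXVIII = 118
175 + 118 = 293

CCXCIII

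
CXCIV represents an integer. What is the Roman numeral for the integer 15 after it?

CXCIV = 194
194 + 15 = 209

CCIX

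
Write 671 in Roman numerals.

Convert 671 to Roman numerals:
  671 contains 1×500 (D)
  171 contains 1×100 (C)
  71 contains 1×50 (L)
  21 contains 2×10 (XX)
  1 contains 1×1 (I)

DCLXXI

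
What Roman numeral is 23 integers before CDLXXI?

CDLXXI = 471
471 - 23 = 448

CDXLVIII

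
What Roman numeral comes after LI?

LI = 51, so the next integer is 51 + 1 = 52

LII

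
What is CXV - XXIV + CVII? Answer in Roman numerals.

CXV = 115, XXIV = 24, CVII = 107
115 - 24 = 91
91 + 107 = 198

CXCVIII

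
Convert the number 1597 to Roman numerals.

Convert 1597 to Roman numerals:
  1597 contains 1×1000 (M)
  597 contains 1×500 (D)
  97 contains 1×90 (XC)
  7 contains 1×5 (V)
  2 contains 2×1 (II)

MDXCVII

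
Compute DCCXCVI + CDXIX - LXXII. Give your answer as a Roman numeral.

DCCXCVI = 796, CDXIX = 419, LXXII = 72
796 + 419 = 1215
1215 - 72 = 1143

MCXLIII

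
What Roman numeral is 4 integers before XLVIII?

XLVIII = 48
48 - 4 = 44

XLIV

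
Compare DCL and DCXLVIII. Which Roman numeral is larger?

DCL = 650
DCXLVIII = 648
650 is larger

DCL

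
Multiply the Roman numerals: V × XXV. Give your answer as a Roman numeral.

V = 5
XXV = 25
5 × 25 = 125

CXXV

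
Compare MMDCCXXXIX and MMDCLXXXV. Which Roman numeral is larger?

MMDCCXXXIX = 2739
MMDCLXXXV = 2685
2739 is larger

MMDCCXXXIX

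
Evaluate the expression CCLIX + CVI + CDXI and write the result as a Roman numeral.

CCLIX = 259, CVI = 106, CDXI = 411
259 + 106 = 365
365 + 411 = 776

DCCLXXVI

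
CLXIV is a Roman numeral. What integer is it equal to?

CLXIV: C=100, L=50, X=10, IV=4
100 + 50 + 10 + 4 = 164

164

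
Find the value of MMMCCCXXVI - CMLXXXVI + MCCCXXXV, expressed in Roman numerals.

MMMCCCXXVI = 3326, CMLXXXVI = 986, MCCCXXXV = 1335
3326 - 986 = 2340
2340 + 1335 = 3675

MMMDCLXXV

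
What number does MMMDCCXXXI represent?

MMMDCCXXXI: M=1000, M=1000, M=1000, D=500, C=100, C=100, X=10, X=10, X=10, I=1
1000 + 1000 + 1000 + 500 + 100 + 100 + 10 + 10 + 10 + 1 = 3731

3731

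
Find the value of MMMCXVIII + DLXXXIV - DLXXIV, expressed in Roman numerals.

MMMCXVIII = 3118, DLXXXIV = 584, DLXXIV = 574
3118 + 584 = 3702
3702 - 574 = 3128

MMMCXXVIII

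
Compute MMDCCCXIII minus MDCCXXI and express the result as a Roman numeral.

MMDCCCXIII = 2813
MDCCXXI = 1721
2813 - 1721 = 1092

MXCII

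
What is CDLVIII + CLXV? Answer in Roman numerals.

CDLVIII = 458
CLXV = 165
458 + 165 = 623

DCXXIII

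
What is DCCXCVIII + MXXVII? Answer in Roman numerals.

DCCXCVIII = 798
MXXVII = 1027
798 + 1027 = 1825

MDCCCXXV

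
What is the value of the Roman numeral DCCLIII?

DCCLIII: D=500, C=100, C=100, L=50, I=1, I=1, I=1
500 + 100 + 100 + 50 + 1 + 1 + 1 = 753

753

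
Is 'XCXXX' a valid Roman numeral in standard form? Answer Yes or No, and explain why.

'XCXXX': X cannot come right after the subtractive pair XC: once X is subtracted in XC, the next symbol must be smaller than X

No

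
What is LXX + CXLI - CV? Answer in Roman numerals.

LXX = 70, CXLI = 141, CV = 105
70 + 141 = 211
211 - 105 = 106

CVI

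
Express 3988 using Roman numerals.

Convert 3988 to Roman numerals:
  3988 contains 3×1000 (MMM)
  988 contains 1×900 (CM)
  88 contains 1×50 (L)
  38 contains 3×10 (XXX)
  8 contains 1×5 (V)
  3 contains 3×1 (III)

MMMCMLXXXVIII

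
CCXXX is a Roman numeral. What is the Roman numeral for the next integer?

CCXXX = 230, so the next integer is 230 + 1 = 231

CCXXXI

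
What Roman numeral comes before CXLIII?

CXLIII = 143; previous is 142

CXLII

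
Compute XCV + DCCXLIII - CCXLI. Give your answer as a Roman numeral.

XCV = 95, DCCXLIII = 743, CCXLI = 241
95 + 743 = 838
838 - 241 = 597

DXCVII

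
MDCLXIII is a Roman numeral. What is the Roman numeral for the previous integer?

MDCLXIII = 1663, so the previous integer is 1663 - 1 = 1662

MDCLXII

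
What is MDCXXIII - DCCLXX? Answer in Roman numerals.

MDCXXIII = 1623
DCCLXX = 770
1623 - 770 = 853

DCCCLIII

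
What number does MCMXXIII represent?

MCMXXIII: M=1000, CM=900, X=10, X=10, I=1, I=1, I=1
1000 + 900 + 10 + 10 + 1 + 1 + 1 = 1923

1923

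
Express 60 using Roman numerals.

Convert 60 to Roman numerals:
  60 contains 1×50 (L)
  10 contains 1×10 (X)

LX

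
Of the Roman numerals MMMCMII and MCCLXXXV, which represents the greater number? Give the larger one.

MMMCMII = 3902
MCCLXXXV = 1285
3902 is larger

MMMCMII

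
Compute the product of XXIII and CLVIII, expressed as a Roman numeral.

XXIII = 23
CLVIII = 158
23 × 158 = 3634

MMMDCXXXIV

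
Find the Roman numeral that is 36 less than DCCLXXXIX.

DCCLXXXIX = 789
789 - 36 = 753

DCCLIII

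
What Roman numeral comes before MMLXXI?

MMLXXI = 2071; previous is 2070

MMLXX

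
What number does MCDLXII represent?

MCDLXII: M=1000, CD=400, L=50, X=10, I=1, I=1
1000 + 400 + 50 + 10 + 1 + 1 = 1462

1462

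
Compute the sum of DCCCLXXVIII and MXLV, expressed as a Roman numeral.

DCCCLXXVIII = 878
MXLV = 1045
878 + 1045 = 1923

MCMXXIII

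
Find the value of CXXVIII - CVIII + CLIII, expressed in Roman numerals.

CXXVIII = 128, CVIII = 108, CLIII = 153
128 - 108 = 20
20 + 153 = 173

CLXXIII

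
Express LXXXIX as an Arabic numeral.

LXXXIX: L=50, X=10, X=10, X=10, IX=9
50 + 10 + 10 + 10 + 9 = 89

89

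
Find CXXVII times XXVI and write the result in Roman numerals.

CXXVII = 127
XXVI = 26
127 × 26 = 3302

MMMCCCII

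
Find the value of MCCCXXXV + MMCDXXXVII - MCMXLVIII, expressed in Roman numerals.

MCCCXXXV = 1335, MMCDXXXVII = 2437, MCMXLVIII = 1948
1335 + 2437 = 3772
3772 - 1948 = 1824

MDCCCXXIV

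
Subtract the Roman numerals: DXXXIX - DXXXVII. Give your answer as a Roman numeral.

DXXXIX = 539
DXXXVII = 537
539 - 537 = 2

II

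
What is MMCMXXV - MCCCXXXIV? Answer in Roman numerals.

MMCMXXV = 2925
MCCCXXXIV = 1334
2925 - 1334 = 1591

MDXCI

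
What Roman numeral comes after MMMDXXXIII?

MMMDXXXIII = 3533; next is 3534

MMMDXXXIV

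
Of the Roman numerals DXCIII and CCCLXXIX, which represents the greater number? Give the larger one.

DXCIII = 593
CCCLXXIX = 379
593 is larger

DXCIII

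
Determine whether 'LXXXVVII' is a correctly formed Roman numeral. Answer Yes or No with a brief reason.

'LXXXVVII': V should not appear more than once

No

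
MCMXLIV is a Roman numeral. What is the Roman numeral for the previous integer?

MCMXLIV = 1944; previous is 1943

MCMXLIII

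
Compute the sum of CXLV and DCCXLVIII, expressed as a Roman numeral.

CXLV = 145
DCCXLVIII = 748
145 + 748 = 893

DCCCXCIII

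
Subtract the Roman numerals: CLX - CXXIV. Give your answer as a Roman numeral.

CLX = 160
CXXIV = 124
160 - 124 = 36

XXXVI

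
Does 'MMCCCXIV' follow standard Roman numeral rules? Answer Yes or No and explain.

'MMCCCXIV': Check the rules: uses only the symbols I, V, X, L, C, D, M; no symbol is repeated more than three times in a row; V, L and D each appear at most once; the only place a smaller symbol precedes a larger one is the allowed subtractive pair IV, the symbol right after such a pair (if any) is smaller than the pair's first symbol, and otherwise the values never increase from left to right. Value: M (1000) + M (1000) + C (100) + C (100) + C (100) + X (10) + IV (4) = 2314. So it is a valid standard Roman numeral.

Yes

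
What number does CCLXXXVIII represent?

CCLXXXVIII: C=100, C=100, L=50, X=10, X=10, X=10, V=5, I=1, I=1, I=1
100 + 100 + 50 + 10 + 10 + 10 + 5 + 1 + 1 + 1 = 288

288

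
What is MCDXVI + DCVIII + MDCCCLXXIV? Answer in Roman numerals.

MCDXVI = 1416, DCVIII = 608, MDCCCLXXIV = 1874
1416 + 608 = 2024
2024 + 1874 = 3898

MMMDCCCXCVIII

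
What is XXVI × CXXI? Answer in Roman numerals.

XXVI = 26
CXXI = 121
26 × 121 = 3146

MMMCXLVI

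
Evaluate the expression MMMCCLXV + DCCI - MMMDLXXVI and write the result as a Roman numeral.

MMMCCLXV = 3265, DCCI = 701, MMMDLXXVI = 3576
3265 + 701 = 3966
3966 - 3576 = 390

CCCXC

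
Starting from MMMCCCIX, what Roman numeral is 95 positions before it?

MMMCCCIX = 3309
3309 - 95 = 3214

MMMCCXIV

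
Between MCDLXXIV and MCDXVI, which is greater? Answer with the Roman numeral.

MCDLXXIV = 1474
MCDXVI = 1416
1474 is larger

MCDLXXIV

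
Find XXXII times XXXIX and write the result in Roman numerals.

XXXII = 32
XXXIX = 39
32 × 39 = 1248

MCCXLVIII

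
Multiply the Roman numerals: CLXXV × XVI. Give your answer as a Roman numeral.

CLXXV = 175
XVI = 16
175 × 16 = 2800

MMDCCC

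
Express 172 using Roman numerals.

Convert 172 to Roman numerals:
  172 contains 1×100 (C)
  72 contains 1×50 (L)
  22 contains 2×10 (XX)
  2 contains 2×1 (II)

CLXXII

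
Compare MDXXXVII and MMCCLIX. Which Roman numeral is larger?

MDXXXVII = 1537
MMCCLIX = 2259
2259 is larger

MMCCLIX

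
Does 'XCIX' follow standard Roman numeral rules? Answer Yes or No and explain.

'XCIX': Check the rules: uses only the symbols I, V, X, L, C, D, M; no symbol is repeated more than three times in a row; V, L and D each appear at most once; the only places a smaller symbol precedes a larger one are the allowed subtractive pairs XC, IX, the symbol right after such a pair (if any) is smaller than the pair's first symbol, and otherwise the values never increase from left to right. Value: XC (90) + IX (9) = 99. So it is a valid standard Roman numeral.

Yes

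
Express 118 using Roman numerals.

Convert 118 to Roman numerals:
  118 contains 1×100 (C)
  18 contains 1×10 (X)
  8 contains 1×5 (V)
  3 contains 3×1 (III)

CXVIII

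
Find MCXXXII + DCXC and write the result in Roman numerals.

MCXXXII = 1132
DCXC = 690
1132 + 690 = 1822

MDCCCXXII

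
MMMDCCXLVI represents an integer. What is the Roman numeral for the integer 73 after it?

MMMDCCXLVI = 3746
3746 + 73 = 3819

MMMDCCCXIX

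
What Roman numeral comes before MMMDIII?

MMMDIII = 3503, so the previous integer is 3503 - 1 = 3502

MMMDII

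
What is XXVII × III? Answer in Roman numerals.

XXVII = 27
III = 3
27 × 3 = 81

LXXXI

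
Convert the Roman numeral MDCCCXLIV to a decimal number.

MDCCCXLIV: M=1000, D=500, C=100, C=100, C=100, XL=40, IV=4
1000 + 500 + 100 + 100 + 100 + 40 + 4 = 1844

1844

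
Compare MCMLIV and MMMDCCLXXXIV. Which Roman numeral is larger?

MCMLIV = 1954
MMMDCCLXXXIV = 3784
3784 is larger

MMMDCCLXXXIV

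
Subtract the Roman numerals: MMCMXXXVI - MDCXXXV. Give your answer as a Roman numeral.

MMCMXXXVI = 2936
MDCXXXV = 1635
2936 - 1635 = 1301

MCCCI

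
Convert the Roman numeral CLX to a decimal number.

CLX: C=100, L=50, X=10
100 + 50 + 10 = 160

160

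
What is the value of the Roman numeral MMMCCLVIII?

MMMCCLVIII: M=1000, M=1000, M=1000, C=100, C=100, L=50, V=5, I=1, I=1, I=1
1000 + 1000 + 1000 + 100 + 100 + 50 + 5 + 1 + 1 + 1 = 3258

3258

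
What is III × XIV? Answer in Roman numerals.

III = 3
XIV = 14
3 × 14 = 42

XLII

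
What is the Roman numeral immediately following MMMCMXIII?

MMMCMXIII = 3913; next is 3914

MMMCMXIV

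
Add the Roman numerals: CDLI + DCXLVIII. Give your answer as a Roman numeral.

CDLI = 451
DCXLVIII = 648
451 + 648 = 1099

MXCIX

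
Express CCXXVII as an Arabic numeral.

CCXXVII: C=100, C=100, X=10, X=10, V=5, I=1, I=1
100 + 100 + 10 + 10 + 5 + 1 + 1 = 227

227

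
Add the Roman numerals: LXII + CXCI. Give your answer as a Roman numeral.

LXII = 62
CXCI = 191
62 + 191 = 253

CCLIII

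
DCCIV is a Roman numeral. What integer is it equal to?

DCCIV: D=500, C=100, C=100, IV=4
500 + 100 + 100 + 4 = 704

704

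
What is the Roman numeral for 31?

Convert 31 to Roman numerals:
  31 contains 3×10 (XXX)
  1 contains 1×1 (I)

XXXI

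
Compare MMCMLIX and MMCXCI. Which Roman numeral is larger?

MMCMLIX = 2959
MMCXCI = 2191
2959 is larger

MMCMLIX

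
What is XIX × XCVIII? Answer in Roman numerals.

XIX = 19
XCVIII = 98
19 × 98 = 1862

MDCCCLXII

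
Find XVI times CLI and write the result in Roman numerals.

XVI = 16
CLI = 151
16 × 151 = 2416

MMCDXVI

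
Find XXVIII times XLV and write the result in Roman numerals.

XXVIII = 28
XLV = 45
28 × 45 = 1260

MCCLX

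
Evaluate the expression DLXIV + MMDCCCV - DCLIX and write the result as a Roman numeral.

DLXIV = 564, MMDCCCV = 2805, DCLIX = 659
564 + 2805 = 3369
3369 - 659 = 2710

MMDCCX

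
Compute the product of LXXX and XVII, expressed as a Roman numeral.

LXXX = 80
XVII = 17
80 × 17 = 1360

MCCCLX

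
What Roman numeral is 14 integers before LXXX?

LXXX = 80
80 - 14 = 66

LXVI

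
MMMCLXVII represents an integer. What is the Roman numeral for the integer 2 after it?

MMMCLXVII = 3167
3167 + 2 = 3169

MMMCLXIX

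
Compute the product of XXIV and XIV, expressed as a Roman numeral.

XXIV = 24
XIV = 14
24 × 14 = 336

CCCXXXVI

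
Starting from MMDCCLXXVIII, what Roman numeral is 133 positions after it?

MMDCCLXXVIII = 2778
2778 + 133 = 2911

MMCMXI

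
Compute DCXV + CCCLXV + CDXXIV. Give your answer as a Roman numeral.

DCXV = 615, CCCLXV = 365, CDXXIV = 424
615 + 365 = 980
980 + 424 = 1404

MCDIV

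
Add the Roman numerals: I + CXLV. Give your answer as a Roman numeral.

I = 1
CXLV = 145
1 + 145 = 146

CXLVI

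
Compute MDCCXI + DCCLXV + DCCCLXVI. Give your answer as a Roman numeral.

MDCCXI = 1711, DCCLXV = 765, DCCCLXVI = 866
1711 + 765 = 2476
2476 + 866 = 3342

MMMCCCXLII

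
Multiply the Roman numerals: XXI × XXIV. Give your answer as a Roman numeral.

XXI = 21
XXIV = 24
21 × 24 = 504

DIV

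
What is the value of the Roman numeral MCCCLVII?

MCCCLVII: M=1000, C=100, C=100, C=100, L=50, V=5, I=1, I=1
1000 + 100 + 100 + 100 + 50 + 5 + 1 + 1 = 1357

1357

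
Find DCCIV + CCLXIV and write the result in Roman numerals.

DCCIV = 704
CCLXIV = 264
704 + 264 = 968

CMLXVIII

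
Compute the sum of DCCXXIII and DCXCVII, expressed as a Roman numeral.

DCCXXIII = 723
DCXCVII = 697
723 + 697 = 1420

MCDXX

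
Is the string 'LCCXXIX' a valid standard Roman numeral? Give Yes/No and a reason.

'LCCXXIX': Invalid subtractive combination: LC

No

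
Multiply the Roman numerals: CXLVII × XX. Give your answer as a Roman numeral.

CXLVII = 147
XX = 20
147 × 20 = 2940

MMCMXL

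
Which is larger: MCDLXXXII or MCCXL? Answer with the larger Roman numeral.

MCDLXXXII = 1482
MCCXL = 1240
1482 is larger

MCDLXXXII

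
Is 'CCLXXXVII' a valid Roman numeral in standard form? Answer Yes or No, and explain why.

'CCLXXXVII': Check the rules: uses only the symbols I, V, X, L, C, D, M; no symbol is repeated more than three times in a row; V, L and D each appear at most once; no smaller symbol precedes a larger one (values never increase from left to right). Value: C (100) + C (100) + L (50) + X (10) + X (10) + X (10) + V (5) + I (1) + I (1) = 287. So it is a valid standard Roman numeral.

Yes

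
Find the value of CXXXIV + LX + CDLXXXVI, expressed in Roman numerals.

CXXXIV = 134, LX = 60, CDLXXXVI = 486
134 + 60 = 194
194 + 486 = 680

DCLXXX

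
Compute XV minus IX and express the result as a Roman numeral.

XV = 15
IX = 9
15 - 9 = 6

VI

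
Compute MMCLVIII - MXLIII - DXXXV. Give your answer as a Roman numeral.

MMCLVIII = 2158, MXLIII = 1043, DXXXV = 535
2158 - 1043 = 1115
1115 - 535 = 580

DLXXX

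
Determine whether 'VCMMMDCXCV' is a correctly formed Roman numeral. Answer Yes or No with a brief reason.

'VCMMMDCXCV': V should not appear more than once

No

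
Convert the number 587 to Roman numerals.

Convert 587 to Roman numerals:
  587 contains 1×500 (D)
  87 contains 1×50 (L)
  37 contains 3×10 (XXX)
  7 contains 1×5 (V)
  2 contains 2×1 (II)

DLXXXVII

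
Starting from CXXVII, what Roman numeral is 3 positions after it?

CXXVII = 127
127 + 3 = 130

CXXX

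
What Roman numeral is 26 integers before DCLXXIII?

DCLXXIII = 673
673 - 26 = 647

DCXLVII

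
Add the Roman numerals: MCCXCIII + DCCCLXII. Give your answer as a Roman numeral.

MCCXCIII = 1293
DCCCLXII = 862
1293 + 862 = 2155

MMCLV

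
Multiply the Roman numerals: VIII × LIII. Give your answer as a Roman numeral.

VIII = 8
LIII = 53
8 × 53 = 424

CDXXIV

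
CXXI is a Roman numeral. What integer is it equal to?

CXXI: C=100, X=10, X=10, I=1
100 + 10 + 10 + 1 = 121

121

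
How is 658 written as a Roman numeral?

Convert 658 to Roman numerals:
  658 contains 1×500 (D)
  158 contains 1×100 (C)
  58 contains 1×50 (L)
  8 contains 1×5 (V)
  3 contains 3×1 (III)

DCLVIII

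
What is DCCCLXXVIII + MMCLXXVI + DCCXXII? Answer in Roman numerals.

DCCCLXXVIII = 878, MMCLXXVI = 2176, DCCXXII = 722
878 + 2176 = 3054
3054 + 722 = 3776

MMMDCCLXXVI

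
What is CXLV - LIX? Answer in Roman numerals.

CXLV = 145
LIX = 59
145 - 59 = 86

LXXXVI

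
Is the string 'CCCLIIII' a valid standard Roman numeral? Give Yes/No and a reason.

'CCCLIIII': More than 3 consecutive I's

No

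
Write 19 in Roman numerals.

Convert 19 to Roman numerals:
  19 contains 1×10 (X)
  9 contains 1×9 (IX)

XIX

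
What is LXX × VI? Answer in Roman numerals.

LXX = 70
VI = 6
70 × 6 = 420

CDXX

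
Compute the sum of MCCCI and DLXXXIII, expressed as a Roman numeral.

MCCCI = 1301
DLXXXIII = 583
1301 + 583 = 1884

MDCCCLXXXIV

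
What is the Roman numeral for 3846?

Convert 3846 to Roman numerals:
  3846 contains 3×1000 (MMM)
  846 contains 1×500 (D)
  346 contains 3×100 (CCC)
  46 contains 1×40 (XL)
  6 contains 1×5 (V)
  1 contains 1×1 (I)

MMMDCCCXLVI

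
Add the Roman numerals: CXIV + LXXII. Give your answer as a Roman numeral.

CXIV = 114
LXXII = 72
114 + 72 = 186

CLXXXVI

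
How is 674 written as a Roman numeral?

Convert 674 to Roman numerals:
  674 contains 1×500 (D)
  174 contains 1×100 (C)
  74 contains 1×50 (L)
  24 contains 2×10 (XX)
  4 contains 1×4 (IV)

DCLXXIV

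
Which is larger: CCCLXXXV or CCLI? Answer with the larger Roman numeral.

CCCLXXXV = 385
CCLI = 251
385 is larger

CCCLXXXV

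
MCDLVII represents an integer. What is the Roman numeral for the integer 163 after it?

MCDLVII = 1457
1457 + 163 = 1620

MDCXX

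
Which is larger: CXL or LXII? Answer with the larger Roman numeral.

CXL = 140
LXII = 62
140 is larger

CXL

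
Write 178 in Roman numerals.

Convert 178 to Roman numerals:
  178 contains 1×100 (C)
  78 contains 1×50 (L)
  28 contains 2×10 (XX)
  8 contains 1×5 (V)
  3 contains 3×1 (III)

CLXXVIII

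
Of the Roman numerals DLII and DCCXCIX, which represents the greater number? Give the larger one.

DLII = 552
DCCXCIX = 799
799 is larger

DCCXCIX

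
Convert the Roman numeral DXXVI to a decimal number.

DXXVI: D=500, X=10, X=10, V=5, I=1
500 + 10 + 10 + 5 + 1 = 526

526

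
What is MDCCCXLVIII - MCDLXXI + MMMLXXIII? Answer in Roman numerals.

MDCCCXLVIII = 1848, MCDLXXI = 1471, MMMLXXIII = 3073
1848 - 1471 = 377
377 + 3073 = 3450

MMMCDL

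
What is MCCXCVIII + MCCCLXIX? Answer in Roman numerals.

MCCXCVIII = 1298
MCCCLXIX = 1369
1298 + 1369 = 2667

MMDCLXVII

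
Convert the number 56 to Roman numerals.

Convert 56 to Roman numerals:
  56 contains 1×50 (L)
  6 contains 1×5 (V)
  1 contains 1×1 (I)

LVI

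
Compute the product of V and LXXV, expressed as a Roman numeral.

V = 5
LXXV = 75
5 × 75 = 375

CCCLXXV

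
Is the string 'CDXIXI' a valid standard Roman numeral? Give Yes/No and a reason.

'CDXIXI': I cannot come right after the subtractive pair IX: once I is subtracted in IX, the next symbol must be smaller than I

No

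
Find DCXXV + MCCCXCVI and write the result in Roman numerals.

DCXXV = 625
MCCCXCVI = 1396
625 + 1396 = 2021

MMXXI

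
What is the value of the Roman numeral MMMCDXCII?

MMMCDXCII: M=1000, M=1000, M=1000, CD=400, XC=90, I=1, I=1
1000 + 1000 + 1000 + 400 + 90 + 1 + 1 = 3492

3492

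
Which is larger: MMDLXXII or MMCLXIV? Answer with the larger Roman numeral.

MMDLXXII = 2572
MMCLXIV = 2164
2572 is larger

MMDLXXII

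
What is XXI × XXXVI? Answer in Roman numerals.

XXI = 21
XXXVI = 36
21 × 36 = 756

DCCLVI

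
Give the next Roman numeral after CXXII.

CXXII = 122, so the next integer is 122 + 1 = 123

CXXIII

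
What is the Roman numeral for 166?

Convert 166 to Roman numerals:
  166 contains 1×100 (C)
  66 contains 1×50 (L)
  16 contains 1×10 (X)
  6 contains 1×5 (V)
  1 contains 1×1 (I)

CLXVI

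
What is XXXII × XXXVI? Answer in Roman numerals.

XXXII = 32
XXXVI = 36
32 × 36 = 1152

MCLII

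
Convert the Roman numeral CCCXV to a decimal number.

CCCXV: C=100, C=100, C=100, X=10, V=5
100 + 100 + 100 + 10 + 5 = 315

315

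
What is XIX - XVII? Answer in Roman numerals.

XIX = 19
XVII = 17
19 - 17 = 2

II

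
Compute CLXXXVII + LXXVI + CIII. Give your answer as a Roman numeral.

CLXXXVII = 187, LXXVI = 76, CIII = 103
187 + 76 = 263
263 + 103 = 366

CCCLXVI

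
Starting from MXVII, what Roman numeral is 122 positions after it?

MXVII = 1017
1017 + 122 = 1139

MCXXXIX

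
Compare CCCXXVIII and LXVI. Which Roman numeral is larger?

CCCXXVIII = 328
LXVI = 66
328 is larger

CCCXXVIII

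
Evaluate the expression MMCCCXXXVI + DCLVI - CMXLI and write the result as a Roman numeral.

MMCCCXXXVI = 2336, DCLVI = 656, CMXLI = 941
2336 + 656 = 2992
2992 - 941 = 2051

MMLI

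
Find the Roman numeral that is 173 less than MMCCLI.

MMCCLI = 2251
2251 - 173 = 2078

MMLXXVIII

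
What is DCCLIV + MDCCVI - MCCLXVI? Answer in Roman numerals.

DCCLIV = 754, MDCCVI = 1706, MCCLXVI = 1266
754 + 1706 = 2460
2460 - 1266 = 1194

MCXCIV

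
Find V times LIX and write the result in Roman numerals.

V = 5
LIX = 59
5 × 59 = 295

CCXCV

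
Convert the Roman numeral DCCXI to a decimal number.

DCCXI: D=500, C=100, C=100, X=10, I=1
500 + 100 + 100 + 10 + 1 = 711

711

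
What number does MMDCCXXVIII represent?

MMDCCXXVIII: M=1000, M=1000, D=500, C=100, C=100, X=10, X=10, V=5, I=1, I=1, I=1
1000 + 1000 + 500 + 100 + 100 + 10 + 10 + 5 + 1 + 1 + 1 = 2728

2728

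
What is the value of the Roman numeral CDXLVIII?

CDXLVIII: CD=400, XL=40, V=5, I=1, I=1, I=1
400 + 40 + 5 + 1 + 1 + 1 = 448

448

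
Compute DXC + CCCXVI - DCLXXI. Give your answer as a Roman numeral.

DXC = 590, CCCXVI = 316, DCLXXI = 671
590 + 316 = 906
906 - 671 = 235

CCXXXV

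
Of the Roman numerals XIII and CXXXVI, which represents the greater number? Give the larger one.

XIII = 13
CXXXVI = 136
136 is larger

CXXXVI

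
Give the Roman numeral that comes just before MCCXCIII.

MCCXCIII = 1293, so the previous integer is 1293 - 1 = 1292

MCCXCII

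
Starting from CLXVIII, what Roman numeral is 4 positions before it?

CLXVIII = 168
168 - 4 = 164

CLXIV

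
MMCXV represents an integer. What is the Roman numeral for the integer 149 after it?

MMCXV = 2115
2115 + 149 = 2264

MMCCLXIV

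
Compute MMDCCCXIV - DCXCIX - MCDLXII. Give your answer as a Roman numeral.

MMDCCCXIV = 2814, DCXCIX = 699, MCDLXII = 1462
2814 - 699 = 2115
2115 - 1462 = 653

DCLIII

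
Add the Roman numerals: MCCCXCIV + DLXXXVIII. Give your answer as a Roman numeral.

MCCCXCIV = 1394
DLXXXVIII = 588
1394 + 588 = 1982

MCMLXXXII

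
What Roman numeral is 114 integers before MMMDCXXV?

MMMDCXXV = 3625
3625 - 114 = 3511

MMMDXI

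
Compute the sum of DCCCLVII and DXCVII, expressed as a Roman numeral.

DCCCLVII = 857
DXCVII = 597
857 + 597 = 1454

MCDLIV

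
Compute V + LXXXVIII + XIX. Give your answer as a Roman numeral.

V = 5, LXXXVIII = 88, XIX = 19
5 + 88 = 93
93 + 19 = 112

CXII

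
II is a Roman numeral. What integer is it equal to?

II: I=1, I=1
1 + 1 = 2

2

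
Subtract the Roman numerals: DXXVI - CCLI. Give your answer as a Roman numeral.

DXXVI = 526
CCLI = 251
526 - 251 = 275

CCLXXV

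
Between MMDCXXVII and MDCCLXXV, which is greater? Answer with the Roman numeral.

MMDCXXVII = 2627
MDCCLXXV = 1775
2627 is larger

MMDCXXVII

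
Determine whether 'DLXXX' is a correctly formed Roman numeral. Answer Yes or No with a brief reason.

'DLXXX': Check the rules: uses only the symbols I, V, X, L, C, D, M; no symbol is repeated more than three times in a row; V, L and D each appear at most once; no smaller symbol precedes a larger one (values never increase from left to right). Value: D (500) + L (50) + X (10) + X (10) + X (10) = 580. So it is a valid standard Roman numeral.

Yes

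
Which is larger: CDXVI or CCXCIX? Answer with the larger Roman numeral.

CDXVI = 416
CCXCIX = 299
416 is larger

CDXVI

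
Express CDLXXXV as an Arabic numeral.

CDLXXXV: CD=400, L=50, X=10, X=10, X=10, V=5
400 + 50 + 10 + 10 + 10 + 5 = 485

485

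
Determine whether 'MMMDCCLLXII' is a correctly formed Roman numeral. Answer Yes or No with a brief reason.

'MMMDCCLLXII': L should not appear more than once

No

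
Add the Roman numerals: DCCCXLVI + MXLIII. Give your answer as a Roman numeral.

DCCCXLVI = 846
MXLIII = 1043
846 + 1043 = 1889

MDCCCLXXXIX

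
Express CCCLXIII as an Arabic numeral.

CCCLXIII: C=100, C=100, C=100, L=50, X=10, I=1, I=1, I=1
100 + 100 + 100 + 50 + 10 + 1 + 1 + 1 = 363

363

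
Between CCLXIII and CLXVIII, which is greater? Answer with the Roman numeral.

CCLXIII = 263
CLXVIII = 168
263 is larger

CCLXIII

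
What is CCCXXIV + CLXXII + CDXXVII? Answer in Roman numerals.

CCCXXIV = 324, CLXXII = 172, CDXXVII = 427
324 + 172 = 496
496 + 427 = 923

CMXXIII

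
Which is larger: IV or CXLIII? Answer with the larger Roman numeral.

IV = 4
CXLIII = 143
143 is larger

CXLIII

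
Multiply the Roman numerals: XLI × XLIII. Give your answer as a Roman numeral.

XLI = 41
XLIII = 43
41 × 43 = 1763

MDCCLXIII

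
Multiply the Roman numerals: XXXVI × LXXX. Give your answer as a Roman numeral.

XXXVI = 36
LXXX = 80
36 × 80 = 2880

MMDCCCLXXX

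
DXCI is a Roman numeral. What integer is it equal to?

DXCI: D=500, XC=90, I=1
500 + 90 + 1 = 591

591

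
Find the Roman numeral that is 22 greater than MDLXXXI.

MDLXXXI = 1581
1581 + 22 = 1603

MDCIII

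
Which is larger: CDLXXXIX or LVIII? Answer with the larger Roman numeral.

CDLXXXIX = 489
LVIII = 58
489 is larger

CDLXXXIX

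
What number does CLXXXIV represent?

CLXXXIV: C=100, L=50, X=10, X=10, X=10, IV=4
100 + 50 + 10 + 10 + 10 + 4 = 184

184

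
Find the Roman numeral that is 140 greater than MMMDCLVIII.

MMMDCLVIII = 3658
3658 + 140 = 3798

MMMDCCXCVIII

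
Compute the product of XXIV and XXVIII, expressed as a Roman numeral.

XXIV = 24
XXVIII = 28
24 × 28 = 672

DCLXXII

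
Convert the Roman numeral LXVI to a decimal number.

LXVI: L=50, X=10, V=5, I=1
50 + 10 + 5 + 1 = 66

66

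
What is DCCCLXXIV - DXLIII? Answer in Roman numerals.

DCCCLXXIV = 874
DXLIII = 543
874 - 543 = 331

CCCXXXI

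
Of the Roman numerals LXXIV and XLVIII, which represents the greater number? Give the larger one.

LXXIV = 74
XLVIII = 48
74 is larger

LXXIV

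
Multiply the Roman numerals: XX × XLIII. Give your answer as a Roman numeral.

XX = 20
XLIII = 43
20 × 43 = 860

DCCCLX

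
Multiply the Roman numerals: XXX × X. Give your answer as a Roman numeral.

XXX = 30
X = 10
30 × 10 = 300

CCC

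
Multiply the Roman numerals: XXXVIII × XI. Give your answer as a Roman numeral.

XXXVIII = 38
XI = 11
38 × 11 = 418

CDXVIII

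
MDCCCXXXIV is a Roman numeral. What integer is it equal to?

MDCCCXXXIV: M=1000, D=500, C=100, C=100, C=100, X=10, X=10, X=10, IV=4
1000 + 500 + 100 + 100 + 100 + 10 + 10 + 10 + 4 = 1834

1834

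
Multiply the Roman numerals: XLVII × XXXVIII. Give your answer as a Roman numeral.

XLVII = 47
XXXVIII = 38
47 × 38 = 1786

MDCCLXXXVI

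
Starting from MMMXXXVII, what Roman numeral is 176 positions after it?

MMMXXXVII = 3037
3037 + 176 = 3213

MMMCCXIII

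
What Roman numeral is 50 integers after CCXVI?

CCXVI = 216
216 + 50 = 266

CCLXVI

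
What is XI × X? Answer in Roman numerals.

XI = 11
X = 10
11 × 10 = 110

CX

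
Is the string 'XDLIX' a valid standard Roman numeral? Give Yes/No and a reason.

'XDLIX': Invalid subtractive combination: XD

No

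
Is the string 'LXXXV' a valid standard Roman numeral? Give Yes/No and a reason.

'LXXXV': Check the rules: uses only the symbols I, V, X, L, C, D, M; no symbol is repeated more than three times in a row; V, L and D each appear at most once; no smaller symbol precedes a larger one (values never increase from left to right). Value: L (50) + X (10) + X (10) + X (10) + V (5) = 85. So it is a valid standard Roman numeral.

Yes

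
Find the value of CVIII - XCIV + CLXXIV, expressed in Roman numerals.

CVIII = 108, XCIV = 94, CLXXIV = 174
108 - 94 = 14
14 + 174 = 188

CLXXXVIII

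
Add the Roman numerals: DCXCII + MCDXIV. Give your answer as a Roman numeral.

DCXCII = 692
MCDXIV = 1414
692 + 1414 = 2106

MMCVI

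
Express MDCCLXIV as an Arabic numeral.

MDCCLXIV: M=1000, D=500, C=100, C=100, L=50, X=10, IV=4
1000 + 500 + 100 + 100 + 50 + 10 + 4 = 1764

1764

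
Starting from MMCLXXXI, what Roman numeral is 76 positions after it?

MMCLXXXI = 2181
2181 + 76 = 2257

MMCCLVII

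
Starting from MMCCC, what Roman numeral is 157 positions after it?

MMCCC = 2300
2300 + 157 = 2457

MMCDLVII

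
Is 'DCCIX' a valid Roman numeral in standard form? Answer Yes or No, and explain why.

'DCCIX': Check the rules: uses only the symbols I, V, X, L, C, D, M; no symbol is repeated more than three times in a row; V, L and D each appear at most once; the only place a smaller symbol precedes a larger one is the allowed subtractive pair IX, the symbol right after such a pair (if any) is smaller than the pair's first symbol, and otherwise the values never increase from left to right. Value: D (500) + C (100) + C (100) + IX (9) = 709. So it is a valid standard Roman numeral.

Yes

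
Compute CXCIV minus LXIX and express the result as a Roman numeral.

CXCIV = 194
LXIX = 69
194 - 69 = 125

CXXV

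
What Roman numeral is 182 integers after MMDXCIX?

MMDXCIX = 2599
2599 + 182 = 2781

MMDCCLXXXI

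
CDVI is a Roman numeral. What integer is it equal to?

CDVI: CD=400, V=5, I=1
400 + 5 + 1 = 406

406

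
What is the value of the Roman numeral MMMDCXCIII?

MMMDCXCIII: M=1000, M=1000, M=1000, D=500, C=100, XC=90, I=1, I=1, I=1
1000 + 1000 + 1000 + 500 + 100 + 90 + 1 + 1 + 1 = 3693

3693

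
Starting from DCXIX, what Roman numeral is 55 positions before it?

DCXIX = 619
619 - 55 = 564

DLXIV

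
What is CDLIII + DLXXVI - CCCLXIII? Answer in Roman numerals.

CDLIII = 453, DLXXVI = 576, CCCLXIII = 363
453 + 576 = 1029
1029 - 363 = 666

DCLXVI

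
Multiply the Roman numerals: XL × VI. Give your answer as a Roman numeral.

XL = 40
VI = 6
40 × 6 = 240

CCXL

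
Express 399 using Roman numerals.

Convert 399 to Roman numerals:
  399 contains 3×100 (CCC)
  99 contains 1×90 (XC)
  9 contains 1×9 (IX)

CCCXCIX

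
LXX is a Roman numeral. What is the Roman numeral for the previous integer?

LXX = 70, so the previous integer is 70 - 1 = 69

LXIX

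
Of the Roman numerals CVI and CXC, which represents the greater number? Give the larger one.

CVI = 106
CXC = 190
190 is larger

CXC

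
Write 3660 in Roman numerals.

Convert 3660 to Roman numerals:
  3660 contains 3×1000 (MMM)
  660 contains 1×500 (D)
  160 contains 1×100 (C)
  60 contains 1×50 (L)
  10 contains 1×10 (X)

MMMDCLX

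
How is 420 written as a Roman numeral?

Convert 420 to Roman numerals:
  420 contains 1×400 (CD)
  20 contains 2×10 (XX)

CDXX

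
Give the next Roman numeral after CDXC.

CDXC = 490; next is 491

CDXCI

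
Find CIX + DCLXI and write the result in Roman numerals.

CIX = 109
DCLXI = 661
109 + 661 = 770

DCCLXX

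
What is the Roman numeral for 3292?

Convert 3292 to Roman numerals:
  3292 contains 3×1000 (MMM)
  292 contains 2×100 (CC)
  92 contains 1×90 (XC)
  2 contains 2×1 (II)

MMMCCXCII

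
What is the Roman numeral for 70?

Convert 70 to Roman numerals:
  70 contains 1×50 (L)
  20 contains 2×10 (XX)

LXX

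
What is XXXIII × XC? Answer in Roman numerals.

XXXIII = 33
XC = 90
33 × 90 = 2970

MMCMLXX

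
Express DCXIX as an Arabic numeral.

DCXIX: D=500, C=100, X=10, IX=9
500 + 100 + 10 + 9 = 619

619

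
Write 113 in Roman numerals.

Convert 113 to Roman numerals:
  113 contains 1×100 (C)
  13 contains 1×10 (X)
  3 contains 3×1 (III)

CXIII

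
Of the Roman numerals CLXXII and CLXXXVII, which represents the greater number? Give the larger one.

CLXXII = 172
CLXXXVII = 187
187 is larger

CLXXXVII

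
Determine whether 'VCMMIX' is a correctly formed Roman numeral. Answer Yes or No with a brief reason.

'VCMMIX': Invalid subtractive combination: VC

No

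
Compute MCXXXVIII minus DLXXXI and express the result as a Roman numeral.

MCXXXVIII = 1138
DLXXXI = 581
1138 - 581 = 557

DLVII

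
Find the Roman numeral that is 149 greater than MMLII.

MMLII = 2052
2052 + 149 = 2201

MMCCI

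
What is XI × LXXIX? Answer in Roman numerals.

XI = 11
LXXIX = 79
11 × 79 = 869

DCCCLXIX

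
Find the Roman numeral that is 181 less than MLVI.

MLVI = 1056
1056 - 181 = 875

DCCCLXXV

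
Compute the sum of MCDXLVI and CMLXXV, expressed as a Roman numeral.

MCDXLVI = 1446
CMLXXV = 975
1446 + 975 = 2421

MMCDXXI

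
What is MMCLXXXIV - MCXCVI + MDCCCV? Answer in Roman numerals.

MMCLXXXIV = 2184, MCXCVI = 1196, MDCCCV = 1805
2184 - 1196 = 988
988 + 1805 = 2793

MMDCCXCIII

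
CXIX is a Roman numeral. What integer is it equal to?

CXIX: C=100, X=10, IX=9
100 + 10 + 9 = 119

119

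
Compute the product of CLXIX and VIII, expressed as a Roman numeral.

CLXIX = 169
VIII = 8
169 × 8 = 1352

MCCCLII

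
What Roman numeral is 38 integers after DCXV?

DCXV = 615
615 + 38 = 653

DCLIII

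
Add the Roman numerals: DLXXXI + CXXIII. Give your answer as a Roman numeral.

DLXXXI = 581
CXXIII = 123
581 + 123 = 704

DCCIV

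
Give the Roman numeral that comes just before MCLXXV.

MCLXXV = 1175; previous is 1174

MCLXXIV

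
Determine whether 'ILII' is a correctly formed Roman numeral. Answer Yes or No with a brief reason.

'ILII': Invalid subtractive combination: IL

No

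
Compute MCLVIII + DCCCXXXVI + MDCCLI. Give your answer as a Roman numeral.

MCLVIII = 1158, DCCCXXXVI = 836, MDCCLI = 1751
1158 + 836 = 1994
1994 + 1751 = 3745

MMMDCCXLV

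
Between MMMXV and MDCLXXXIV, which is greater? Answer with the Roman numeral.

MMMXV = 3015
MDCLXXXIV = 1684
3015 is larger

MMMXV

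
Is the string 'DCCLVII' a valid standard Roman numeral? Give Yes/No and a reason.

'DCCLVII': Check the rules: uses only the symbols I, V, X, L, C, D, M; no symbol is repeated more than three times in a row; V, L and D each appear at most once; no smaller symbol precedes a larger one (values never increase from left to right). Value: D (500) + C (100) + C (100) + L (50) + V (5) + I (1) + I (1) = 757. So it is a valid standard Roman numeral.

Yes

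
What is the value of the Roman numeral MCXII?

MCXII: M=1000, C=100, X=10, I=1, I=1
1000 + 100 + 10 + 1 + 1 = 1112

1112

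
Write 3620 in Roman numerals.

Convert 3620 to Roman numerals:
  3620 contains 3×1000 (MMM)
  620 contains 1×500 (D)
  120 contains 1×100 (C)
  20 contains 2×10 (XX)

MMMDCXX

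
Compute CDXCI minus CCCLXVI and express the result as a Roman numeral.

CDXCI = 491
CCCLXVI = 366
491 - 366 = 125

CXXV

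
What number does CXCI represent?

CXCI: C=100, XC=90, I=1
100 + 90 + 1 = 191

191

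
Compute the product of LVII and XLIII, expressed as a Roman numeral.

LVII = 57
XLIII = 43
57 × 43 = 2451

MMCDLI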